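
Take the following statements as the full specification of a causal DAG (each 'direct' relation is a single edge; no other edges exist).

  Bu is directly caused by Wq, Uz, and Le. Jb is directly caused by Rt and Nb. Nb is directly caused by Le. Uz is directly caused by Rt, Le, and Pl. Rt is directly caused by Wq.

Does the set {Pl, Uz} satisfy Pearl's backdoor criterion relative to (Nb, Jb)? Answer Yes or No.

Backdoor paths from Nb to Jb (paths whose first edge points into Nb):
  P1: Nb <- Le -> Uz <- Rt -> Jb
  P2: Nb <- Le -> Uz -> Bu <- Wq -> Rt -> Jb
  P3: Nb <- Le -> Bu <- Wq -> Rt -> Jb
  P4: Nb <- Le -> Bu <- Uz <- Rt -> Jb
Condition 1 (no descendant of Nb in the set): holds — descendants of Nb are {Jb}; none are in {Pl, Uz}.
Condition 2 (every backdoor path blocked by {Pl, Uz}):
  P1: open — collider(s) Uz are conditioned on (or have a conditioned descendant) and no non-collider on the path is in the set.
  P2: blocked at chain node Uz ∈ conditioning set.
  P3: blocked at collider Bu (neither it nor any descendant is in the conditioning set).
  P4: blocked at collider Bu (neither it nor any descendant is in the conditioning set).
{Pl, Uz} does not satisfy the backdoor criterion.

No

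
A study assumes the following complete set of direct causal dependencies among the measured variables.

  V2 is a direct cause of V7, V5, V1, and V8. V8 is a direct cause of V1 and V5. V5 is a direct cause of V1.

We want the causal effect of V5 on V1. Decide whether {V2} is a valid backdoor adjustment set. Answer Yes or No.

No

Backdoor paths from V5 to V1 (paths whose first edge points into V5):
  P1: V5 <- V2 -> V8 -> V1
  P2: V5 <- V2 -> V1
  P3: V5 <- V8 <- V2 -> V1
  P4: V5 <- V8 -> V1
Condition 1 (no descendant of V5 in the set): holds — descendants of V5 are {V1}; none are in {V2}.
Condition 2 (every backdoor path blocked by {V2}):
  P1: blocked at fork node V2 ∈ conditioning set.
  P2: blocked at fork node V2 ∈ conditioning set.
  P3: blocked at fork node V2 ∈ conditioning set.
  P4: open — no interior node is in the conditioning set.
{V2} does not satisfy the backdoor criterion.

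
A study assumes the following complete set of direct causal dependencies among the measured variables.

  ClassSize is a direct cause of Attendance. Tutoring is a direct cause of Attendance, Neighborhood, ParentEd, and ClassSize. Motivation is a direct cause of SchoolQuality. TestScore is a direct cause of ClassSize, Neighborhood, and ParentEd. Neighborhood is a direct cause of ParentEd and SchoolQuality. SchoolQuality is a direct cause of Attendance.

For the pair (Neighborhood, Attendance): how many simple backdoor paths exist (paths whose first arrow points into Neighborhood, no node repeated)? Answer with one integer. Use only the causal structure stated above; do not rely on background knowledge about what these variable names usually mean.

A backdoor path from Neighborhood to Attendance is any simple undirected path whose first edge points into Neighborhood (i.e. leaves Neighborhood via a parent).
Parents of Neighborhood: {TestScore, Tutoring}.
Enumerating:
  P1: Neighborhood <- Tutoring -> ClassSize -> Attendance
  P2: Neighborhood <- Tutoring -> ParentEd <- TestScore -> ClassSize -> Attendance
  P3: Neighborhood <- Tutoring -> Attendance
  P4: Neighborhood <- TestScore -> ClassSize <- Tutoring -> Attendance
  P5: Neighborhood <- TestScore -> ClassSize -> Attendance
  P6: Neighborhood <- TestScore -> ParentEd <- Tutoring -> ClassSize -> Attendance
  P7: Neighborhood <- TestScore -> ParentEd <- Tutoring -> Attendance
That exhausts the simple backdoor paths. Count: 7.

7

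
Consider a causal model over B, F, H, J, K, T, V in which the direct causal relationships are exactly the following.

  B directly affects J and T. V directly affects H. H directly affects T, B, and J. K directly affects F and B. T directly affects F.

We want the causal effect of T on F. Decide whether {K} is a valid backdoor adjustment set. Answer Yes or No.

Backdoor paths from T to F (paths whose first edge points into T):
  P1: T <- H -> B <- K -> F
  P2: T <- H -> J <- B <- K -> F
  P3: T <- B <- K -> F
Condition 1 (no descendant of T in the set): holds — descendants of T are {F}; none are in {K}.
Condition 2 (every backdoor path blocked by {K}):
  P1: blocked at collider B (neither it nor any descendant is in the conditioning set).
  P2: blocked at collider J (neither it nor any descendant is in the conditioning set).
  P3: blocked at fork node K ∈ conditioning set.
{K} satisfies the backdoor criterion.

Yes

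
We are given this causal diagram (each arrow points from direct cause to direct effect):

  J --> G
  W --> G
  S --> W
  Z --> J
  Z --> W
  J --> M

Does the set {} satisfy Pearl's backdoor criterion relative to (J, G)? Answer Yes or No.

Backdoor paths from J to G (paths whose first edge points into J):
  P1: J <- Z -> W -> G
Condition 1 (no descendant of J in the set): holds — descendants of J are {G, M}; none are in {}.
Condition 2 (every backdoor path blocked by {}):
  P1: open — no interior node is in the conditioning set.
{} does not satisfy the backdoor criterion.

No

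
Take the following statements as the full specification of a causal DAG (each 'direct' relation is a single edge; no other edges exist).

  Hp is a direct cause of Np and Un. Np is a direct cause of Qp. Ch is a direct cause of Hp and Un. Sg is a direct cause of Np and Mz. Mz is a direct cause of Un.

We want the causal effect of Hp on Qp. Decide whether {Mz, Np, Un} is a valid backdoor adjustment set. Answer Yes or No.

No

Backdoor paths from Hp to Qp (paths whose first edge points into Hp):
  P1: Hp <- Ch -> Un <- Mz <- Sg -> Np -> Qp
Condition 1 (no descendant of Hp in the set): FAILS — Np and Un are descendants of Hp.
Condition 2 (every backdoor path blocked by {Mz, Np, Un}):
  P1: blocked at chain node Mz ∈ conditioning set.
{Mz, Np, Un} does not satisfy the backdoor criterion.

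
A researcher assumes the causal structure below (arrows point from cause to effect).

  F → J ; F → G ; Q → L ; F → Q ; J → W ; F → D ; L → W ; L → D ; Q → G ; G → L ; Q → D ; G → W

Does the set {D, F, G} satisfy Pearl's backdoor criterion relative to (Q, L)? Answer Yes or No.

Backdoor paths from Q to L (paths whose first edge points into Q):
  P1: Q <- F -> J -> W <- G -> L
  P2: Q <- F -> J -> W <- L
  P3: Q <- F -> G -> L
  P4: Q <- F -> G -> W <- L
  P5: Q <- F -> D <- L
Condition 1 (no descendant of Q in the set): FAILS — D and G are descendants of Q.
Condition 2 (every backdoor path blocked by {D, F, G}):
  P1: blocked at fork node F ∈ conditioning set.
  P2: blocked at fork node F ∈ conditioning set.
  P3: blocked at fork node F ∈ conditioning set.
  P4: blocked at fork node F ∈ conditioning set.
  P5: blocked at fork node F ∈ conditioning set.
{D, F, G} does not satisfy the backdoor criterion.

No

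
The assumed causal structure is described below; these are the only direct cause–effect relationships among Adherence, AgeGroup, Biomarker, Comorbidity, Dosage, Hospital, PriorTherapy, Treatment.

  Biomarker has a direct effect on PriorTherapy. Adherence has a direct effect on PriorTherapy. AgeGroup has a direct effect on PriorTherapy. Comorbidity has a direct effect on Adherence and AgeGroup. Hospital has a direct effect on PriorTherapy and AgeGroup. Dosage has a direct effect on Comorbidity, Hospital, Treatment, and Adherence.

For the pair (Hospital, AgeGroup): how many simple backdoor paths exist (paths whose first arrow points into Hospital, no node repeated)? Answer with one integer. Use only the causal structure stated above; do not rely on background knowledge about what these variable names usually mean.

A backdoor path from Hospital to AgeGroup is any simple undirected path whose first edge points into Hospital (i.e. leaves Hospital via a parent).
Parents of Hospital: {Dosage}.
Enumerating:
  P1: Hospital <- Dosage -> Comorbidity -> Adherence -> PriorTherapy <- AgeGroup
  P2: Hospital <- Dosage -> Comorbidity -> AgeGroup
  P3: Hospital <- Dosage -> Adherence <- Comorbidity -> AgeGroup
  P4: Hospital <- Dosage -> Adherence -> PriorTherapy <- AgeGroup
That exhausts the simple backdoor paths. Count: 4.

4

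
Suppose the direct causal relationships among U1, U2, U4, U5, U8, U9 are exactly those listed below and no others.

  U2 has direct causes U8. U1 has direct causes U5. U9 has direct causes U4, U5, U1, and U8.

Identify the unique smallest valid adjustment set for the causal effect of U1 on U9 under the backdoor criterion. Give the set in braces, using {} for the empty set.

{U5}

Variables eligible for adjustment (non-descendants of U1, excluding U1 and U9): {U2, U4, U5, U8}.
Backdoor paths from U1 to U9:
  P1: U1 <- U5 -> U9
The empty set is not sufficient: P1 (U1 <- U5 -> U9) has no collider blocking it and no conditioned non-collider, so it is open.
Try {U5}:
  P1: blocked at fork node U5 ∈ conditioning set.
{U5} contains no descendant of U1 and blocks every backdoor path.
No other singleton works — e.g. {U8} leaves P1 open — so {U5} is the unique smallest valid adjustment set.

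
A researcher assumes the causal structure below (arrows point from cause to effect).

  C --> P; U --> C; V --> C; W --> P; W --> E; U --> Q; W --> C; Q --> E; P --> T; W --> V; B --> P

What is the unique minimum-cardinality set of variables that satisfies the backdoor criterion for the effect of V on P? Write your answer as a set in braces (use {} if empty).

Variables eligible for adjustment (non-descendants of V, excluding V and P): {B, E, Q, U, W}.
Backdoor paths from V to P:
  P1: V <- W -> E <- Q <- U -> C -> P
  P2: V <- W -> C -> P
  P3: V <- W -> P
The empty set is not sufficient: P2 (V <- W -> C -> P) has no collider blocking it and no conditioned non-collider, so it is open.
Try {W}:
  P1: blocked at fork node W ∈ conditioning set.
  P2: blocked at fork node W ∈ conditioning set.
  P3: blocked at fork node W ∈ conditioning set.
{W} contains no descendant of V and blocks every backdoor path.
No other singleton works — e.g. {B} leaves P2 open — so {W} is the unique smallest valid adjustment set.

{W}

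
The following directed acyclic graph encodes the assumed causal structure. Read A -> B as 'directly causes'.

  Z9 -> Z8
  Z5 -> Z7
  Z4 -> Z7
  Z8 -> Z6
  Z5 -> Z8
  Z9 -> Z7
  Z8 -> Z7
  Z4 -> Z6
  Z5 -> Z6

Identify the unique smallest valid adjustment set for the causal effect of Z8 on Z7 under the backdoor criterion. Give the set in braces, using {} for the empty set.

Variables eligible for adjustment (non-descendants of Z8, excluding Z8 and Z7): {Z4, Z5, Z9}.
Backdoor paths from Z8 to Z7:
  P1: Z8 <- Z5 -> Z7
  P2: Z8 <- Z5 -> Z6 <- Z4 -> Z7
  P3: Z8 <- Z9 -> Z7
The empty set is not sufficient: P1 (Z8 <- Z5 -> Z7) has no collider blocking it and no conditioned non-collider, so it is open.
Try {Z5, Z9}:
  P1: blocked at fork node Z5 ∈ conditioning set.
  P2: blocked at fork node Z5 ∈ conditioning set.
  P3: blocked at fork node Z9 ∈ conditioning set.
{Z5, Z9} contains no descendant of Z8 and blocks every backdoor path.
Every element of {Z5, Z9} is needed (dropping Z5 leaves P1 open; dropping Z9 leaves P3 open), so no proper subset is valid.
Among all size-2 subsets of the eligible variables, only {Z5, Z9} blocks every backdoor path, so it is the unique smallest valid adjustment set.

{Z5, Z9}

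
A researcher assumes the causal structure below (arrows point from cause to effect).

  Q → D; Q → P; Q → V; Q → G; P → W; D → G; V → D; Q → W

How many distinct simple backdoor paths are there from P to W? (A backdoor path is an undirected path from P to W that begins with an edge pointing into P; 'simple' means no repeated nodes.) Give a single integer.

1

A backdoor path from P to W is any simple undirected path whose first edge points into P (i.e. leaves P via a parent).
Parents of P: {Q}.
Enumerating:
  P1: P <- Q -> W
That exhausts the simple backdoor paths. Count: 1.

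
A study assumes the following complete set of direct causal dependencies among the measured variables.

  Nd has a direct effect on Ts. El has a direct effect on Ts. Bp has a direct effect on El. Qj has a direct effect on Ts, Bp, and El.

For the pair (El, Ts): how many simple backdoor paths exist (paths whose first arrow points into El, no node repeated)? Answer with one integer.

2

A backdoor path from El to Ts is any simple undirected path whose first edge points into El (i.e. leaves El via a parent).
Parents of El: {Bp, Qj}.
Enumerating:
  P1: El <- Qj -> Ts
  P2: El <- Bp <- Qj -> Ts
That exhausts the simple backdoor paths. Count: 2.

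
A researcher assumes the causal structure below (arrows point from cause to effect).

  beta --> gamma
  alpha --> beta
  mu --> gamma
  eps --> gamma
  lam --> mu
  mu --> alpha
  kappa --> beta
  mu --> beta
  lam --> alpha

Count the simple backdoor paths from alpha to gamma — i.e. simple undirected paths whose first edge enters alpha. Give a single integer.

A backdoor path from alpha to gamma is any simple undirected path whose first edge points into alpha (i.e. leaves alpha via a parent).
Parents of alpha: {lam, mu}.
Enumerating:
  P1: alpha <- lam -> mu -> beta -> gamma
  P2: alpha <- lam -> mu -> gamma
  P3: alpha <- mu -> beta -> gamma
  P4: alpha <- mu -> gamma
That exhausts the simple backdoor paths. Count: 4.

4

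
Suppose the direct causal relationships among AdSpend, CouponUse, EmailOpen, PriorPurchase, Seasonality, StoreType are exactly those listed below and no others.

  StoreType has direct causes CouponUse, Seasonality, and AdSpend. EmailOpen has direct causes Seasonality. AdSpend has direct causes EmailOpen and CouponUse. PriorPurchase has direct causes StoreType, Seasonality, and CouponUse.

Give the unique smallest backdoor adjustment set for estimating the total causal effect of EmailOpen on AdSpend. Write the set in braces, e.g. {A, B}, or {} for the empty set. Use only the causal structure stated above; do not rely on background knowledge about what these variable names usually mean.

Variables eligible for adjustment (non-descendants of EmailOpen, excluding EmailOpen and AdSpend): {CouponUse, Seasonality}.
Backdoor paths from EmailOpen to AdSpend:
  P1: EmailOpen <- Seasonality -> StoreType <- CouponUse -> AdSpend
  P2: EmailOpen <- Seasonality -> StoreType <- AdSpend
  P3: EmailOpen <- Seasonality -> StoreType -> PriorPurchase <- CouponUse -> AdSpend
  P4: EmailOpen <- Seasonality -> PriorPurchase <- CouponUse -> AdSpend
  P5: EmailOpen <- Seasonality -> PriorPurchase <- CouponUse -> StoreType <- AdSpend
  P6: EmailOpen <- Seasonality -> PriorPurchase <- StoreType <- CouponUse -> AdSpend
  P7: EmailOpen <- Seasonality -> PriorPurchase <- StoreType <- AdSpend
Each backdoor path contains an unconditioned collider, so every path is already blocked with the empty conditioning set:
  P1: blocked at collider StoreType (neither it nor any descendant is in the conditioning set).
  P2: blocked at collider StoreType (neither it nor any descendant is in the conditioning set).
  P3: blocked at collider PriorPurchase (neither it nor any descendant is in the conditioning set).
  P4: blocked at collider PriorPurchase (neither it nor any descendant is in the conditioning set).
  P5: blocked at collider PriorPurchase (neither it nor any descendant is in the conditioning set).
  P6: blocked at collider PriorPurchase (neither it nor any descendant is in the conditioning set).
  P7: blocked at collider PriorPurchase (neither it nor any descendant is in the conditioning set).
The empty set is therefore the unique smallest valid set.

{}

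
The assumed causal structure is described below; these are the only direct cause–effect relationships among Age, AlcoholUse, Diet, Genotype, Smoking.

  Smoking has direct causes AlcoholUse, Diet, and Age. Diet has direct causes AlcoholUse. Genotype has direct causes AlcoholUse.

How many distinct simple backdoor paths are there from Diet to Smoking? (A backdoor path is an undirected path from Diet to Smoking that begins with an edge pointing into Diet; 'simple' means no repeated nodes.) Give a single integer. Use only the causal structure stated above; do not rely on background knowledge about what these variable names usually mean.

1

A backdoor path from Diet to Smoking is any simple undirected path whose first edge points into Diet (i.e. leaves Diet via a parent).
Parents of Diet: {AlcoholUse}.
Enumerating:
  P1: Diet <- AlcoholUse -> Smoking
That exhausts the simple backdoor paths. Count: 1.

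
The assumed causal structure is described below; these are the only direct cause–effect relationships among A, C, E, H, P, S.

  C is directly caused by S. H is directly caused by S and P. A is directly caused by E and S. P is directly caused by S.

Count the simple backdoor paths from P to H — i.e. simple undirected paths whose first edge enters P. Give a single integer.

1

A backdoor path from P to H is any simple undirected path whose first edge points into P (i.e. leaves P via a parent).
Parents of P: {S}.
Enumerating:
  P1: P <- S -> H
That exhausts the simple backdoor paths. Count: 1.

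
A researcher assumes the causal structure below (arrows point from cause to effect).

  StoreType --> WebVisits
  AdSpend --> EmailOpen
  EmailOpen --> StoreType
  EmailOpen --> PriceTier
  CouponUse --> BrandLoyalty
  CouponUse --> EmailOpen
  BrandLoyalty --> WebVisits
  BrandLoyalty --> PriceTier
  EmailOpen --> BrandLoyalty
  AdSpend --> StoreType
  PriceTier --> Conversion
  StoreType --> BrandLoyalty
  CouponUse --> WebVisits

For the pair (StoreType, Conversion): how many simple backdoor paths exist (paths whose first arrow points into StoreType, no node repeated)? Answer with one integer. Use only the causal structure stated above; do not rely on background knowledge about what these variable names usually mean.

A backdoor path from StoreType to Conversion is any simple undirected path whose first edge points into StoreType (i.e. leaves StoreType via a parent).
Parents of StoreType: {AdSpend, EmailOpen}.
Enumerating:
  P1: StoreType <- AdSpend -> EmailOpen <- CouponUse -> BrandLoyalty -> PriceTier -> Conversion
  P2: StoreType <- AdSpend -> EmailOpen <- CouponUse -> WebVisits <- BrandLoyalty -> PriceTier -> Conversion
  P3: StoreType <- AdSpend -> EmailOpen -> BrandLoyalty -> PriceTier -> Conversion
  P4: StoreType <- AdSpend -> EmailOpen -> PriceTier -> Conversion
  P5: StoreType <- EmailOpen <- CouponUse -> BrandLoyalty -> PriceTier -> Conversion
  P6: StoreType <- EmailOpen <- CouponUse -> WebVisits <- BrandLoyalty -> PriceTier -> Conversion
  P7: StoreType <- EmailOpen -> BrandLoyalty -> PriceTier -> Conversion
  P8: StoreType <- EmailOpen -> PriceTier -> Conversion
That exhausts the simple backdoor paths. Count: 8.

8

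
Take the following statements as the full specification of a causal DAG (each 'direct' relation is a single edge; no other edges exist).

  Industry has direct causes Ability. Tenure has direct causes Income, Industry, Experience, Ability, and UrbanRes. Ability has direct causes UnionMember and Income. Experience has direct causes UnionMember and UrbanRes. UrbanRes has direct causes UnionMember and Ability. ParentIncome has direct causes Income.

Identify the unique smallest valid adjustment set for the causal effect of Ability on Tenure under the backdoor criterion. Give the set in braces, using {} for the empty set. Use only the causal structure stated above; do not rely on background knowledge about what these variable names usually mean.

{Income, UnionMember}

Variables eligible for adjustment (non-descendants of Ability, excluding Ability and Tenure): {Income, ParentIncome, UnionMember}.
Backdoor paths from Ability to Tenure:
  P1: Ability <- Income -> Tenure
  P2: Ability <- UnionMember -> UrbanRes -> Experience -> Tenure
  P3: Ability <- UnionMember -> UrbanRes -> Tenure
  P4: Ability <- UnionMember -> Experience <- UrbanRes -> Tenure
  P5: Ability <- UnionMember -> Experience -> Tenure
The empty set is not sufficient: P1 (Ability <- Income -> Tenure) has no collider blocking it and no conditioned non-collider, so it is open.
Try {Income, UnionMember}:
  P1: blocked at fork node Income ∈ conditioning set.
  P2: blocked at fork node UnionMember ∈ conditioning set.
  P3: blocked at fork node UnionMember ∈ conditioning set.
  P4: blocked at fork node UnionMember ∈ conditioning set.
  P5: blocked at fork node UnionMember ∈ conditioning set.
{Income, UnionMember} contains no descendant of Ability and blocks every backdoor path.
Every element of {Income, UnionMember} is needed (dropping Income leaves P1 open; dropping UnionMember leaves P2 open), so no proper subset is valid.
Among all size-2 subsets of the eligible variables, only {Income, UnionMember} blocks every backdoor path, so it is the unique smallest valid adjustment set.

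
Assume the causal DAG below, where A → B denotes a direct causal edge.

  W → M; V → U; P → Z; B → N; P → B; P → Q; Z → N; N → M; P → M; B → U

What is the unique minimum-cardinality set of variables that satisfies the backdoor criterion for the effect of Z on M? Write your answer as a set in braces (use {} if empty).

{P}

Variables eligible for adjustment (non-descendants of Z, excluding Z and M): {B, P, Q, U, V, W}.
Backdoor paths from Z to M:
  P1: Z <- P -> B -> N -> M
  P2: Z <- P -> M
The empty set is not sufficient: P1 (Z <- P -> B -> N -> M) has no collider blocking it and no conditioned non-collider, so it is open.
Try {P}:
  P1: blocked at fork node P ∈ conditioning set.
  P2: blocked at fork node P ∈ conditioning set.
{P} contains no descendant of Z and blocks every backdoor path.
No other singleton works — e.g. {V} leaves P1 open — so {P} is the unique smallest valid adjustment set.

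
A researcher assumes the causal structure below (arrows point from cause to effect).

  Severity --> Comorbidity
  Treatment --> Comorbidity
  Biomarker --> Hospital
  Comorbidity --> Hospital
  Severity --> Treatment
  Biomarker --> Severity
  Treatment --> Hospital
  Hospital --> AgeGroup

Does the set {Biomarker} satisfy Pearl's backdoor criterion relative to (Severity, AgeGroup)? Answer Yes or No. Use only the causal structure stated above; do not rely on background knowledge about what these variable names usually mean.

Yes

Backdoor paths from Severity to AgeGroup (paths whose first edge points into Severity):
  P1: Severity <- Biomarker -> Hospital -> AgeGroup
Condition 1 (no descendant of Severity in the set): holds — descendants of Severity are {AgeGroup, Comorbidity, Hospital, Treatment}; none are in {Biomarker}.
Condition 2 (every backdoor path blocked by {Biomarker}):
  P1: blocked at fork node Biomarker ∈ conditioning set.
{Biomarker} satisfies the backdoor criterion.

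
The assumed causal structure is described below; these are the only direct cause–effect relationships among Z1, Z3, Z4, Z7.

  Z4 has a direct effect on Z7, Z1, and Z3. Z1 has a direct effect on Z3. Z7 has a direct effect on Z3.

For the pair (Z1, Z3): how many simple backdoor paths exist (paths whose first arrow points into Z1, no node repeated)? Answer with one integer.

2

A backdoor path from Z1 to Z3 is any simple undirected path whose first edge points into Z1 (i.e. leaves Z1 via a parent).
Parents of Z1: {Z4}.
Enumerating:
  P1: Z1 <- Z4 -> Z7 -> Z3
  P2: Z1 <- Z4 -> Z3
That exhausts the simple backdoor paths. Count: 2.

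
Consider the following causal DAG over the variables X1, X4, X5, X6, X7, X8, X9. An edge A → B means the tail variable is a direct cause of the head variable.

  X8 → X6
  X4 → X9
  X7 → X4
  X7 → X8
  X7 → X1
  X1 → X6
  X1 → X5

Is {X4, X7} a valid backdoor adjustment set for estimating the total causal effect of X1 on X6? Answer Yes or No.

Yes

Backdoor paths from X1 to X6 (paths whose first edge points into X1):
  P1: X1 <- X7 -> X8 -> X6
Condition 1 (no descendant of X1 in the set): holds — descendants of X1 are {X5, X6}; none are in {X4, X7}.
Condition 2 (every backdoor path blocked by {X4, X7}):
  P1: blocked at fork node X7 ∈ conditioning set.
{X4, X7} satisfies the backdoor criterion.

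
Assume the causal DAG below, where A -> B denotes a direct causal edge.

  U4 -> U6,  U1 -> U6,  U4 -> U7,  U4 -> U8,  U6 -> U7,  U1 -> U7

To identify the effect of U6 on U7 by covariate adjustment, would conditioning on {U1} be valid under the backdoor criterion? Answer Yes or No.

No

Backdoor paths from U6 to U7 (paths whose first edge points into U6):
  P1: U6 <- U4 -> U7
  P2: U6 <- U1 -> U7
Condition 1 (no descendant of U6 in the set): holds — descendants of U6 are {U7}; none are in {U1}.
Condition 2 (every backdoor path blocked by {U1}):
  P1: open — no interior node is in the conditioning set.
  P2: blocked at fork node U1 ∈ conditioning set.
{U1} does not satisfy the backdoor criterion.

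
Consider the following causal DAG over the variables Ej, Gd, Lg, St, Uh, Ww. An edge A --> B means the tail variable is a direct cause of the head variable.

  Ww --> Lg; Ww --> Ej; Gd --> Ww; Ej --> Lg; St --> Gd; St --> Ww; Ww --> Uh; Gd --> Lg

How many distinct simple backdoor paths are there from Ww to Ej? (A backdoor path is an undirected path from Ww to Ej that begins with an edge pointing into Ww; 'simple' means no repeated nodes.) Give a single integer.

A backdoor path from Ww to Ej is any simple undirected path whose first edge points into Ww (i.e. leaves Ww via a parent).
Parents of Ww: {Gd, St}.
Enumerating:
  P1: Ww <- St -> Gd -> Lg <- Ej
  P2: Ww <- Gd -> Lg <- Ej
That exhausts the simple backdoor paths. Count: 2.

2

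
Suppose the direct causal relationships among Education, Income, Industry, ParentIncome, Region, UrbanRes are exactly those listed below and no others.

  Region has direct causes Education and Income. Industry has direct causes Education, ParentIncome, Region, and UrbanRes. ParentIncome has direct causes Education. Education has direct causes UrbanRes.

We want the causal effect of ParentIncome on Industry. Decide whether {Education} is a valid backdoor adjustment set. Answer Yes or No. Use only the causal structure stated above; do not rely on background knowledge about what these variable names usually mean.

Yes

Backdoor paths from ParentIncome to Industry (paths whose first edge points into ParentIncome):
  P1: ParentIncome <- Education <- UrbanRes -> Industry
  P2: ParentIncome <- Education -> Region -> Industry
  P3: ParentIncome <- Education -> Industry
Condition 1 (no descendant of ParentIncome in the set): holds — descendants of ParentIncome are {Industry}; none are in {Education}.
Condition 2 (every backdoor path blocked by {Education}):
  P1: blocked at chain node Education ∈ conditioning set.
  P2: blocked at fork node Education ∈ conditioning set.
  P3: blocked at fork node Education ∈ conditioning set.
{Education} satisfies the backdoor criterion.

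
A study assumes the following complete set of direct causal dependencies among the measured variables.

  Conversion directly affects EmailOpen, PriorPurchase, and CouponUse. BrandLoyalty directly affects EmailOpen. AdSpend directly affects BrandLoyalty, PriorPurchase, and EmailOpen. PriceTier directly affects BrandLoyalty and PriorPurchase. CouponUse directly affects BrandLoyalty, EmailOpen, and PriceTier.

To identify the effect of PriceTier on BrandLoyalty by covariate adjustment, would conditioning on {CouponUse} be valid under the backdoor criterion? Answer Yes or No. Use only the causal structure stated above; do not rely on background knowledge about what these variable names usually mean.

Backdoor paths from PriceTier to BrandLoyalty (paths whose first edge points into PriceTier):
  P1: PriceTier <- CouponUse <- Conversion -> PriorPurchase <- AdSpend -> BrandLoyalty
  P2: PriceTier <- CouponUse <- Conversion -> PriorPurchase <- AdSpend -> EmailOpen <- BrandLoyalty
  P3: PriceTier <- CouponUse <- Conversion -> EmailOpen <- AdSpend -> BrandLoyalty
  P4: PriceTier <- CouponUse <- Conversion -> EmailOpen <- BrandLoyalty
  P5: PriceTier <- CouponUse -> BrandLoyalty
  P6: PriceTier <- CouponUse -> EmailOpen <- AdSpend -> BrandLoyalty
  P7: PriceTier <- CouponUse -> EmailOpen <- Conversion -> PriorPurchase <- AdSpend -> BrandLoyalty
  P8: PriceTier <- CouponUse -> EmailOpen <- BrandLoyalty
Condition 1 (no descendant of PriceTier in the set): holds — descendants of PriceTier are {BrandLoyalty, EmailOpen, PriorPurchase}; none are in {CouponUse}.
Condition 2 (every backdoor path blocked by {CouponUse}):
  P1: blocked at chain node CouponUse ∈ conditioning set.
  P2: blocked at chain node CouponUse ∈ conditioning set.
  P3: blocked at chain node CouponUse ∈ conditioning set.
  P4: blocked at chain node CouponUse ∈ conditioning set.
  P5: blocked at fork node CouponUse ∈ conditioning set.
  P6: blocked at fork node CouponUse ∈ conditioning set.
  P7: blocked at fork node CouponUse ∈ conditioning set.
  P8: blocked at fork node CouponUse ∈ conditioning set.
{CouponUse} satisfies the backdoor criterion.

Yes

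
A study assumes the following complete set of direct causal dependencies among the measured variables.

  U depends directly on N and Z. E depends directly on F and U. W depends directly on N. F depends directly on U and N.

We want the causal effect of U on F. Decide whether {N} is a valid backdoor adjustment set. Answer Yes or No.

Backdoor paths from U to F (paths whose first edge points into U):
  P1: U <- N -> F
Condition 1 (no descendant of U in the set): holds — descendants of U are {E, F}; none are in {N}.
Condition 2 (every backdoor path blocked by {N}):
  P1: blocked at fork node N ∈ conditioning set.
{N} satisfies the backdoor criterion.

Yes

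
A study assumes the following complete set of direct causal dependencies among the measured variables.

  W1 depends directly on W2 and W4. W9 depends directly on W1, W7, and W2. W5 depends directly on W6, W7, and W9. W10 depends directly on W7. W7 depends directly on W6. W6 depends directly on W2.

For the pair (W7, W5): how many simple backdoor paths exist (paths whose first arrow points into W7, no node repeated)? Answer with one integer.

A backdoor path from W7 to W5 is any simple undirected path whose first edge points into W7 (i.e. leaves W7 via a parent).
Parents of W7: {W6}.
Enumerating:
  P1: W7 <- W6 <- W2 -> W1 -> W9 -> W5
  P2: W7 <- W6 <- W2 -> W9 -> W5
  P3: W7 <- W6 -> W5
That exhausts the simple backdoor paths. Count: 3.

3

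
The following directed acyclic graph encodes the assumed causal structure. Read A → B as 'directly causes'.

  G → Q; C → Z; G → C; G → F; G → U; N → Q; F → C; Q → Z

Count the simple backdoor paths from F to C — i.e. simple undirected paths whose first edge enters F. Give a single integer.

2

A backdoor path from F to C is any simple undirected path whose first edge points into F (i.e. leaves F via a parent).
Parents of F: {G}.
Enumerating:
  P1: F <- G -> Q -> Z <- C
  P2: F <- G -> C
That exhausts the simple backdoor paths. Count: 2.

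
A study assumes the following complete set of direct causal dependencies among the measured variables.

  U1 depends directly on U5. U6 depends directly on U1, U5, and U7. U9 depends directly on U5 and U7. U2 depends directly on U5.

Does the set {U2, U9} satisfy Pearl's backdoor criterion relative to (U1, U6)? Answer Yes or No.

Backdoor paths from U1 to U6 (paths whose first edge points into U1):
  P1: U1 <- U5 -> U9 <- U7 -> U6
  P2: U1 <- U5 -> U6
Condition 1 (no descendant of U1 in the set): holds — descendants of U1 are {U6}; none are in {U2, U9}.
Condition 2 (every backdoor path blocked by {U2, U9}):
  P1: open — collider(s) U9 are conditioned on (or have a conditioned descendant) and no non-collider on the path is in the set.
  P2: open — no interior node is in the conditioning set.
{U2, U9} does not satisfy the backdoor criterion.

No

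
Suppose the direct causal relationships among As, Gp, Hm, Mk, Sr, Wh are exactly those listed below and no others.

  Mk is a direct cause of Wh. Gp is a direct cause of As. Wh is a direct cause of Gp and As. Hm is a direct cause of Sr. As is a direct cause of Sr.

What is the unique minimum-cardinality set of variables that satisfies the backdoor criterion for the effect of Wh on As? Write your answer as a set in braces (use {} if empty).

Variables eligible for adjustment (non-descendants of Wh, excluding Wh and As): {Hm, Mk}.
Backdoor paths from Wh to As:
  (none)
With no backdoor paths the empty set already satisfies the criterion, and it is trivially minimal.

{}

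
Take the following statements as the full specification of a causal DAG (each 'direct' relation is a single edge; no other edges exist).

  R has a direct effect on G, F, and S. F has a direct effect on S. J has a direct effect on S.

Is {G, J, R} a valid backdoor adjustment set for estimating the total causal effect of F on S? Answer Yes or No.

Yes

Backdoor paths from F to S (paths whose first edge points into F):
  P1: F <- R -> S
Condition 1 (no descendant of F in the set): holds — descendants of F are {S}; none are in {G, J, R}.
Condition 2 (every backdoor path blocked by {G, J, R}):
  P1: blocked at fork node R ∈ conditioning set.
{G, J, R} satisfies the backdoor criterion.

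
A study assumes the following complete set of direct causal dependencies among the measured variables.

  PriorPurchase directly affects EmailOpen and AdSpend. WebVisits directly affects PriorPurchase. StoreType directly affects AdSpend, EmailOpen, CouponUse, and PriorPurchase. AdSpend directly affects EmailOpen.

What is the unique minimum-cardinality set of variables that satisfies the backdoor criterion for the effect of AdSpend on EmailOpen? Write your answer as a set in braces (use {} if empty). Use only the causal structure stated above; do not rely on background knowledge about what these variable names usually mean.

Variables eligible for adjustment (non-descendants of AdSpend, excluding AdSpend and EmailOpen): {CouponUse, PriorPurchase, StoreType, WebVisits}.
Backdoor paths from AdSpend to EmailOpen:
  P1: AdSpend <- StoreType -> PriorPurchase -> EmailOpen
  P2: AdSpend <- StoreType -> EmailOpen
  P3: AdSpend <- PriorPurchase <- StoreType -> EmailOpen
  P4: AdSpend <- PriorPurchase -> EmailOpen
The empty set is not sufficient: P1 (AdSpend <- StoreType -> PriorPurchase -> EmailOpen) has no collider blocking it and no conditioned non-collider, so it is open.
Try {PriorPurchase, StoreType}:
  P1: blocked at fork node StoreType ∈ conditioning set.
  P2: blocked at fork node StoreType ∈ conditioning set.
  P3: blocked at chain node PriorPurchase ∈ conditioning set.
  P4: blocked at fork node PriorPurchase ∈ conditioning set.
{PriorPurchase, StoreType} contains no descendant of AdSpend and blocks every backdoor path.
Every element of {PriorPurchase, StoreType} is needed (dropping PriorPurchase leaves P4 open; dropping StoreType leaves P2 open), so no proper subset is valid.
Among all size-2 subsets of the eligible variables, only {PriorPurchase, StoreType} blocks every backdoor path, so it is the unique smallest valid adjustment set.

{PriorPurchase, StoreType}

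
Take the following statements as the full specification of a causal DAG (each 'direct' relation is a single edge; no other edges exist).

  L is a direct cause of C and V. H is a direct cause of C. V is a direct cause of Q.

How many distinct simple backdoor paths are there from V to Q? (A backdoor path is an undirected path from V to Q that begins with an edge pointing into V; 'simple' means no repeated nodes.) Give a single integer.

A backdoor path from V to Q is any simple undirected path whose first edge points into V (i.e. leaves V via a parent).
Parents of V: {L}.
No simple path from any parent of V reaches Q without revisiting V, so there are no backdoor paths.

0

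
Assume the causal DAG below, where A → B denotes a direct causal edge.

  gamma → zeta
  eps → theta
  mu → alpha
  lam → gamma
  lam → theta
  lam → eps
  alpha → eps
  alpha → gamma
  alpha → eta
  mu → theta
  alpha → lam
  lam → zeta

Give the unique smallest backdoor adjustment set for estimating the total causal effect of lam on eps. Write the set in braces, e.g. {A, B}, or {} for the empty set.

{alpha}

Variables eligible for adjustment (non-descendants of lam, excluding lam and eps): {alpha, eta, mu}.
Backdoor paths from lam to eps:
  P1: lam <- alpha <- mu -> theta <- eps
  P2: lam <- alpha -> eps
The empty set is not sufficient: P2 (lam <- alpha -> eps) has no collider blocking it and no conditioned non-collider, so it is open.
Try {alpha}:
  P1: blocked at chain node alpha ∈ conditioning set.
  P2: blocked at fork node alpha ∈ conditioning set.
{alpha} contains no descendant of lam and blocks every backdoor path.
No other singleton works — e.g. {mu} leaves P2 open — so {alpha} is the unique smallest valid adjustment set.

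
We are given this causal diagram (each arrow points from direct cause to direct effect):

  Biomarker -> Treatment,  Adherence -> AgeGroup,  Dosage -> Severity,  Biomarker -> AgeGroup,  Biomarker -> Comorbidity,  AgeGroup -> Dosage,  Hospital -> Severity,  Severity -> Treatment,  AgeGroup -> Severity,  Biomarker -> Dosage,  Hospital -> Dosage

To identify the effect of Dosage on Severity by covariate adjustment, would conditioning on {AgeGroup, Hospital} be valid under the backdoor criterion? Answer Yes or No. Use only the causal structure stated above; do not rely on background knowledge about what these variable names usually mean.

Yes

Backdoor paths from Dosage to Severity (paths whose first edge points into Dosage):
  P1: Dosage <- Hospital -> Severity
  P2: Dosage <- Biomarker -> AgeGroup -> Severity
  P3: Dosage <- Biomarker -> Treatment <- Severity
  P4: Dosage <- AgeGroup <- Biomarker -> Treatment <- Severity
  P5: Dosage <- AgeGroup -> Severity
Condition 1 (no descendant of Dosage in the set): holds — descendants of Dosage are {Severity, Treatment}; none are in {AgeGroup, Hospital}.
Condition 2 (every backdoor path blocked by {AgeGroup, Hospital}):
  P1: blocked at fork node Hospital ∈ conditioning set.
  P2: blocked at chain node AgeGroup ∈ conditioning set.
  P3: blocked at collider Treatment (neither it nor any descendant is in the conditioning set).
  P4: blocked at chain node AgeGroup ∈ conditioning set.
  P5: blocked at fork node AgeGroup ∈ conditioning set.
{AgeGroup, Hospital} satisfies the backdoor criterion.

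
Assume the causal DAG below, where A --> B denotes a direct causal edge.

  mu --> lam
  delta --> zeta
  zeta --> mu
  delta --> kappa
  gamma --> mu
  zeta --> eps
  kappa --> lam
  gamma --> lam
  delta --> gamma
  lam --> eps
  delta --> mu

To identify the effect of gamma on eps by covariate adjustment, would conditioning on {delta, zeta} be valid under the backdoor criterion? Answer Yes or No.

Yes

Backdoor paths from gamma to eps (paths whose first edge points into gamma):
  P1: gamma <- delta -> zeta -> mu -> lam -> eps
  P2: gamma <- delta -> zeta -> eps
  P3: gamma <- delta -> mu <- zeta -> eps
  P4: gamma <- delta -> mu -> lam -> eps
  P5: gamma <- delta -> kappa -> lam <- mu <- zeta -> eps
  P6: gamma <- delta -> kappa -> lam -> eps
Condition 1 (no descendant of gamma in the set): holds — descendants of gamma are {eps, lam, mu}; none are in {delta, zeta}.
Condition 2 (every backdoor path blocked by {delta, zeta}):
  P1: blocked at fork node delta ∈ conditioning set.
  P2: blocked at fork node delta ∈ conditioning set.
  P3: blocked at fork node delta ∈ conditioning set.
  P4: blocked at fork node delta ∈ conditioning set.
  P5: blocked at fork node delta ∈ conditioning set.
  P6: blocked at fork node delta ∈ conditioning set.
{delta, zeta} satisfies the backdoor criterion.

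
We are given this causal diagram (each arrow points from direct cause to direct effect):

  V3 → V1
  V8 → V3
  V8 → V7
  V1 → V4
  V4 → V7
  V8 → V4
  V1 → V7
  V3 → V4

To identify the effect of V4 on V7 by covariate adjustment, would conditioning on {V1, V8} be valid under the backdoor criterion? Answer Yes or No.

Yes

Backdoor paths from V4 to V7 (paths whose first edge points into V4):
  P1: V4 <- V8 -> V3 -> V1 -> V7
  P2: V4 <- V8 -> V7
  P3: V4 <- V3 <- V8 -> V7
  P4: V4 <- V3 -> V1 -> V7
  P5: V4 <- V1 <- V3 <- V8 -> V7
  P6: V4 <- V1 -> V7
Condition 1 (no descendant of V4 in the set): holds — descendants of V4 are {V7}; none are in {V1, V8}.
Condition 2 (every backdoor path blocked by {V1, V8}):
  P1: blocked at fork node V8 ∈ conditioning set.
  P2: blocked at fork node V8 ∈ conditioning set.
  P3: blocked at fork node V8 ∈ conditioning set.
  P4: blocked at chain node V1 ∈ conditioning set.
  P5: blocked at chain node V1 ∈ conditioning set.
  P6: blocked at fork node V1 ∈ conditioning set.
{V1, V8} satisfies the backdoor criterion.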